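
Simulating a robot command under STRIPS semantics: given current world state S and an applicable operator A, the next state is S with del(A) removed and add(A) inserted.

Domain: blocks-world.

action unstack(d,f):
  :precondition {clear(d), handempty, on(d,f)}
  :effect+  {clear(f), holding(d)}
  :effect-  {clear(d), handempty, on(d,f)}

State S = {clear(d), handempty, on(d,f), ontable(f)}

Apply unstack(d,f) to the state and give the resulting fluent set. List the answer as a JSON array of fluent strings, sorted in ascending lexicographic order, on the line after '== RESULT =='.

Progress:
  pre ⊆ S: {clear(d), handempty, on(d,f)} ⊆ S  — applicable
  S \ del = {ontable(f)}
  ∪ add   = {clear(f), holding(d), ontable(f)}

== RESULT ==
["clear(f)", "holding(d)", "ontable(f)"]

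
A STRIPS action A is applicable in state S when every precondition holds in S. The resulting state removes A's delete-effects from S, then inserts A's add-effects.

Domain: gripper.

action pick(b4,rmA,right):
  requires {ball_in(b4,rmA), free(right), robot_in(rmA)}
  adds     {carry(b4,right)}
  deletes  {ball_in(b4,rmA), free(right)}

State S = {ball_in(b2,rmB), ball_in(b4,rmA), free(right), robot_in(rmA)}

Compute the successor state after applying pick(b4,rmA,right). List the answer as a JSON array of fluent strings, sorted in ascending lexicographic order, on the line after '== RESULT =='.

Progress:
  pre ⊆ S: {ball_in(b4,rmA), free(right), robot_in(rmA)} ⊆ S  — applicable
  S \ del = {ball_in(b2,rmB), robot_in(rmA)}
  ∪ add   = {ball_in(b2,rmB), carry(b4,right), robot_in(rmA)}

== RESULT ==
["ball_in(b2,rmB)", "carry(b4,right)", "robot_in(rmA)"]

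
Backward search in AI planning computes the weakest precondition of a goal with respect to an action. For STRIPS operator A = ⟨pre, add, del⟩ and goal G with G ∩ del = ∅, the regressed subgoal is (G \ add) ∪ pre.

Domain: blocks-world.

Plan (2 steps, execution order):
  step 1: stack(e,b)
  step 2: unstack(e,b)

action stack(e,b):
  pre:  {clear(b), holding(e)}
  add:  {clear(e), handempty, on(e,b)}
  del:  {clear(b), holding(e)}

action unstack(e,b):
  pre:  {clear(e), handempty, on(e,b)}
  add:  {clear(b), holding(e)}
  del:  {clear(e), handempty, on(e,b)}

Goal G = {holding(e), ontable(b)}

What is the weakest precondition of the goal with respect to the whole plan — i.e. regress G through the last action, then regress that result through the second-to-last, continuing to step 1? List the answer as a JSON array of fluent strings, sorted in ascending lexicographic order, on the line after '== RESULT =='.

Work backward from the goal:
  through step 2 (unstack(e,b)): drop {holding(e)}, keep {ontable(b)}, require {clear(e), handempty, on(e,b)}
    → {clear(e), handempty, on(e,b), ontable(b)}
  through step 1 (stack(e,b)): drop {clear(e), handempty, on(e,b)}, keep {ontable(b)}, require {clear(b), holding(e)}
    → {clear(b), holding(e), ontable(b)}

== RESULT ==
["clear(b)", "holding(e)", "ontable(b)"]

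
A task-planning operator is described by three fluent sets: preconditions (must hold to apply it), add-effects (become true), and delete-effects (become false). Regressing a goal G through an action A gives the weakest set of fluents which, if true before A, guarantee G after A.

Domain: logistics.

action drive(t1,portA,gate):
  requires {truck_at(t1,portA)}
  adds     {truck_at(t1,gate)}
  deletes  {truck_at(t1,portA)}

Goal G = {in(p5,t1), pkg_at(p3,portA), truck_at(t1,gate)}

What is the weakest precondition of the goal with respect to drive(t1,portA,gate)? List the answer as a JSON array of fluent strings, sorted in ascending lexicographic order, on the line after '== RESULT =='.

Regress:
  G ∩ del = {}  (empty — regression defined)
  G \ add = {in(p5,t1), pkg_at(p3,portA), truck_at(t1,gate)} \ {truck_at(t1,gate)} = {in(p5,t1), pkg_at(p3,portA)}
  ∪ pre   = {in(p5,t1), pkg_at(p3,portA)} ∪ {truck_at(t1,portA)}
          = {in(p5,t1), pkg_at(p3,portA), truck_at(t1,portA)}

== RESULT ==
["in(p5,t1)", "pkg_at(p3,portA)", "truck_at(t1,portA)"]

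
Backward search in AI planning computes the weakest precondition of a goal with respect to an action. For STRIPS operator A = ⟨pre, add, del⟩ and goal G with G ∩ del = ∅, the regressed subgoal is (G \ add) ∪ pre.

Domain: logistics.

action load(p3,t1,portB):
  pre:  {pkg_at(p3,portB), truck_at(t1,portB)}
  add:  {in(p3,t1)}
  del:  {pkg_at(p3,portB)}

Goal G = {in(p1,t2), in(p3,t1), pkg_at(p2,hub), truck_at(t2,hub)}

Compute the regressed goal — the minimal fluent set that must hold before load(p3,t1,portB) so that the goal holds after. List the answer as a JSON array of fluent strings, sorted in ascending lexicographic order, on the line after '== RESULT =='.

Regress:
  G ∩ del = {}  (empty — regression defined)
  G \ add = {in(p1,t2), in(p3,t1), pkg_at(p2,hub), truck_at(t2,hub)} \ {in(p3,t1)} = {in(p1,t2), pkg_at(p2,hub), truck_at(t2,hub)}
  ∪ pre   = {in(p1,t2), pkg_at(p2,hub), truck_at(t2,hub)} ∪ {pkg_at(p3,portB), truck_at(t1,portB)}
          = {in(p1,t2), pkg_at(p2,hub), pkg_at(p3,portB), truck_at(t1,portB), truck_at(t2,hub)}

== RESULT ==
["in(p1,t2)", "pkg_at(p2,hub)", "pkg_at(p3,portB)", "truck_at(t1,portB)", "truck_at(t2,hub)"]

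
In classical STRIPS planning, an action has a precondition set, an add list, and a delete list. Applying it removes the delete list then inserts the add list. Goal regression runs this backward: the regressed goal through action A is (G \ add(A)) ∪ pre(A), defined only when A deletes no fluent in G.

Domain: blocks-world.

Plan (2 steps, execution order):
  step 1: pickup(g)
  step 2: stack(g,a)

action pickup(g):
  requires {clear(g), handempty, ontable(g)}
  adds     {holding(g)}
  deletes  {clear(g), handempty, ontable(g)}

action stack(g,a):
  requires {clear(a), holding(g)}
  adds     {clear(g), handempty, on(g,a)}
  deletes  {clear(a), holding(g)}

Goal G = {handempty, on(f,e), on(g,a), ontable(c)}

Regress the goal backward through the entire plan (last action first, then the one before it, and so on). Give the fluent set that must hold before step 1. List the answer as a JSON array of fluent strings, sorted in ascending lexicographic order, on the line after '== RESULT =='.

Regress step by step:
  through step 2 (stack(g,a)): drop {handempty, on(g,a)}, keep {on(f,e), ontable(c)}, require {clear(a), holding(g)}
    → {clear(a), holding(g), on(f,e), ontable(c)}
  through step 1 (pickup(g)): drop {holding(g)}, keep {clear(a), on(f,e), ontable(c)}, require {clear(g), handempty, ontable(g)}
    → {clear(a), clear(g), handempty, on(f,e), ontable(c), ontable(g)}

== RESULT ==
["clear(a)", "clear(g)", "handempty", "on(f,e)", "ontable(c)", "ontable(g)"]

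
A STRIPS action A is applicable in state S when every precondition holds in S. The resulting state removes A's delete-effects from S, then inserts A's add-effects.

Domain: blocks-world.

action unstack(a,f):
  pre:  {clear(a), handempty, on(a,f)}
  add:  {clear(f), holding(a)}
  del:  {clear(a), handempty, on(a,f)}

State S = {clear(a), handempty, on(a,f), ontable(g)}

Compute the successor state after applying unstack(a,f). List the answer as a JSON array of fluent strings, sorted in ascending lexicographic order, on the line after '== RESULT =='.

Progress:
  pre ⊆ S: {clear(a), handempty, on(a,f)} ⊆ S  — applicable
  S \ del = {ontable(g)}
  ∪ add   = {clear(f), holding(a), ontable(g)}

== RESULT ==
["clear(f)", "holding(a)", "ontable(g)"]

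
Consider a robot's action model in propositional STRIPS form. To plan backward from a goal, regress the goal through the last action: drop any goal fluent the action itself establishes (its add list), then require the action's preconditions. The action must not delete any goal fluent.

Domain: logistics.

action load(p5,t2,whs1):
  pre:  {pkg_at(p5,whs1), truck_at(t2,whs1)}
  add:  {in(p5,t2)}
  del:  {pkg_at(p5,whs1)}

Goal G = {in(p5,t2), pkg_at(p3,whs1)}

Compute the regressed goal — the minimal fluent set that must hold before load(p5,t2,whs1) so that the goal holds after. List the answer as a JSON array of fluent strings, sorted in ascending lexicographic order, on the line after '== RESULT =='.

Compute (G \ add) ∪ pre:
  G ∩ del = {}  (empty — regression defined)
  G \ add = {in(p5,t2), pkg_at(p3,whs1)} \ {in(p5,t2)} = {pkg_at(p3,whs1)}
  ∪ pre   = {pkg_at(p3,whs1)} ∪ {pkg_at(p5,whs1), truck_at(t2,whs1)}
          = {pkg_at(p3,whs1), pkg_at(p5,whs1), truck_at(t2,whs1)}

== RESULT ==
["pkg_at(p3,whs1)", "pkg_at(p5,whs1)", "truck_at(t2,whs1)"]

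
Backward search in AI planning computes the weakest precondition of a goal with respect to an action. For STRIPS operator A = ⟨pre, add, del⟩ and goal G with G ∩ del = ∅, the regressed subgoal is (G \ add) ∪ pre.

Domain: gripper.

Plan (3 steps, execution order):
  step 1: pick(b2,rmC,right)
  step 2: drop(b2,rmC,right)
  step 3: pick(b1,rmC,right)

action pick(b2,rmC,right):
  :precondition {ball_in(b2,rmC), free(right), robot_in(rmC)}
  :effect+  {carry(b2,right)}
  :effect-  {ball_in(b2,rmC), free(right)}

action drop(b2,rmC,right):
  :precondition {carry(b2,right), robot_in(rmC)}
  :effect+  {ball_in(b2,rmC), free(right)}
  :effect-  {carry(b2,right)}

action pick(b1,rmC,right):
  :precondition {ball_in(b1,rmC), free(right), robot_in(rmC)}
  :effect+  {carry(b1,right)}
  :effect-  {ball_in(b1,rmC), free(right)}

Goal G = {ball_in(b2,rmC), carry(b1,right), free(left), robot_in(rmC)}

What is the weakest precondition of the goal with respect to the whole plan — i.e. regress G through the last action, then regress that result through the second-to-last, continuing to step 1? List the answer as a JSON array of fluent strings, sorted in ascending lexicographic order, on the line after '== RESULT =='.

Regress step by step:
  through step 3 (pick(b1,rmC,right)): drop {carry(b1,right)}, keep {ball_in(b2,rmC), free(left), robot_in(rmC)}, require {ball_in(b1,rmC), free(right), robot_in(rmC)}
    → {ball_in(b1,rmC), ball_in(b2,rmC), free(left), free(right), robot_in(rmC)}
  through step 2 (drop(b2,rmC,right)): drop {ball_in(b2,rmC), free(right)}, keep {ball_in(b1,rmC), free(left), robot_in(rmC)}, require {carry(b2,right), robot_in(rmC)}
    → {ball_in(b1,rmC), carry(b2,right), free(left), robot_in(rmC)}
  through step 1 (pick(b2,rmC,right)): drop {carry(b2,right)}, keep {ball_in(b1,rmC), free(left), robot_in(rmC)}, require {ball_in(b2,rmC), free(right), robot_in(rmC)}
    → {ball_in(b1,rmC), ball_in(b2,rmC), free(left), free(right), robot_in(rmC)}

== RESULT ==
["ball_in(b1,rmC)", "ball_in(b2,rmC)", "free(left)", "free(right)", "robot_in(rmC)"]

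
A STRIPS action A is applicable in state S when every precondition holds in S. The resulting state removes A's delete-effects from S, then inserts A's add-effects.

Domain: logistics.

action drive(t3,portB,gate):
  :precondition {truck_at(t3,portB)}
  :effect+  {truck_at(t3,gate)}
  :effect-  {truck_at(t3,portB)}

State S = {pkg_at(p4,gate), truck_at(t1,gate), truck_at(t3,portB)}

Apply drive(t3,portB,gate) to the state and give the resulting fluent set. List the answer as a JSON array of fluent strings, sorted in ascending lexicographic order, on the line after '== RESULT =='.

Progress:
  pre ⊆ S: {truck_at(t3,portB)} ⊆ S  — applicable
  S \ del = {pkg_at(p4,gate), truck_at(t1,gate)}
  ∪ add   = {pkg_at(p4,gate), truck_at(t1,gate), truck_at(t3,gate)}

== RESULT ==
["pkg_at(p4,gate)", "truck_at(t1,gate)", "truck_at(t3,gate)"]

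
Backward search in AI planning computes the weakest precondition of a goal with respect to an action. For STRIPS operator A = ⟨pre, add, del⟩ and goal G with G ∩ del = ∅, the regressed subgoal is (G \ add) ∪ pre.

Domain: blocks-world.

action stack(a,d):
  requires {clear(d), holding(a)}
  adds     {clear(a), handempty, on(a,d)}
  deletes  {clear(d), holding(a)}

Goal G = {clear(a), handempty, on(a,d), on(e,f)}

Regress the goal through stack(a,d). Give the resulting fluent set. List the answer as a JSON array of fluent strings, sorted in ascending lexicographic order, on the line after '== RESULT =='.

Compute (G \ add) ∪ pre:
  G ∩ del = {}  (empty — regression defined)
  G \ add = {clear(a), handempty, on(a,d), on(e,f)} \ {clear(a), handempty, on(a,d)} = {on(e,f)}
  ∪ pre   = {on(e,f)} ∪ {clear(d), holding(a)}
          = {clear(d), holding(a), on(e,f)}

== RESULT ==
["clear(d)", "holding(a)", "on(e,f)"]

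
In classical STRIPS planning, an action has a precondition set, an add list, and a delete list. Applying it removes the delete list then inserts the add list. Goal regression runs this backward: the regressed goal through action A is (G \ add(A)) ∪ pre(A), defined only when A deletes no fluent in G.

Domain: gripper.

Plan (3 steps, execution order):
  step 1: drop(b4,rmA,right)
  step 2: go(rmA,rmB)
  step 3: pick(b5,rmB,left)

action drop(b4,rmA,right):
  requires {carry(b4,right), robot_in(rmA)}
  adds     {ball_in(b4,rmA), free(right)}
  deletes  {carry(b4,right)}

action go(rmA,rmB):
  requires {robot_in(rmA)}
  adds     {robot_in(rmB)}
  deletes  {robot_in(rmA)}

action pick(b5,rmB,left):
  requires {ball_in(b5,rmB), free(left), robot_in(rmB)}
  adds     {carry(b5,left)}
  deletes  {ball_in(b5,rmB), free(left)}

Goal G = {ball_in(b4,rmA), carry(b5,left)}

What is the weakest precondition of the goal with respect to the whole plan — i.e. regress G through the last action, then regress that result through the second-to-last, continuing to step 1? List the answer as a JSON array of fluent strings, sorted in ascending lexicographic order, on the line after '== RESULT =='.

Regress step by step:
  through step 3 (pick(b5,rmB,left)): drop {carry(b5,left)}, keep {ball_in(b4,rmA)}, require {ball_in(b5,rmB), free(left), robot_in(rmB)}
    → {ball_in(b4,rmA), ball_in(b5,rmB), free(left), robot_in(rmB)}
  through step 2 (go(rmA,rmB)): drop {robot_in(rmB)}, keep {ball_in(b4,rmA), ball_in(b5,rmB), free(left)}, require {robot_in(rmA)}
    → {ball_in(b4,rmA), ball_in(b5,rmB), free(left), robot_in(rmA)}
  through step 1 (drop(b4,rmA,right)): drop {ball_in(b4,rmA)}, keep {ball_in(b5,rmB), free(left), robot_in(rmA)}, require {carry(b4,right), robot_in(rmA)}
    → {ball_in(b5,rmB), carry(b4,right), free(left), robot_in(rmA)}

== RESULT ==
["ball_in(b5,rmB)", "carry(b4,right)", "free(left)", "robot_in(rmA)"]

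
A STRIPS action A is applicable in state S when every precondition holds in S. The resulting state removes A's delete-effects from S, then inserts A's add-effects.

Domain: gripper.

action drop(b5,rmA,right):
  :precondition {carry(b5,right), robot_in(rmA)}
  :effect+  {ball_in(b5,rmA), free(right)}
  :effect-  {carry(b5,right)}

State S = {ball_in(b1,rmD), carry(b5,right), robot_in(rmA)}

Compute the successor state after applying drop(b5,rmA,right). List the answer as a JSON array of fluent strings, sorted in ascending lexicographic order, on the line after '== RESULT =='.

Progress:
  pre ⊆ S: {carry(b5,right), robot_in(rmA)} ⊆ S  — applicable
  S \ del = {ball_in(b1,rmD), robot_in(rmA)}
  ∪ add   = {ball_in(b1,rmD), ball_in(b5,rmA), free(right), robot_in(rmA)}

== RESULT ==
["ball_in(b1,rmD)", "ball_in(b5,rmA)", "free(right)", "robot_in(rmA)"]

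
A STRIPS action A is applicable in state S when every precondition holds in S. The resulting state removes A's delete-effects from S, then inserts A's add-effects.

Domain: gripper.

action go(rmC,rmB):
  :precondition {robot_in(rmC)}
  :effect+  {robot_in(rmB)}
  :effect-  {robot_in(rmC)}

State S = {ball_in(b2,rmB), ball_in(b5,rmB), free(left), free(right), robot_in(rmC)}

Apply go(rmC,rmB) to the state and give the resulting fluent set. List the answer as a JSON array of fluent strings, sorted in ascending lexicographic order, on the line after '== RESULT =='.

Compute (S \ del) ∪ add:
  pre ⊆ S: {robot_in(rmC)} ⊆ S  — applicable
  S \ del = {ball_in(b2,rmB), ball_in(b5,rmB), free(left), free(right)}
  ∪ add   = {ball_in(b2,rmB), ball_in(b5,rmB), free(left), free(right), robot_in(rmB)}

== RESULT ==
["ball_in(b2,rmB)", "ball_in(b5,rmB)", "free(left)", "free(right)", "robot_in(rmB)"]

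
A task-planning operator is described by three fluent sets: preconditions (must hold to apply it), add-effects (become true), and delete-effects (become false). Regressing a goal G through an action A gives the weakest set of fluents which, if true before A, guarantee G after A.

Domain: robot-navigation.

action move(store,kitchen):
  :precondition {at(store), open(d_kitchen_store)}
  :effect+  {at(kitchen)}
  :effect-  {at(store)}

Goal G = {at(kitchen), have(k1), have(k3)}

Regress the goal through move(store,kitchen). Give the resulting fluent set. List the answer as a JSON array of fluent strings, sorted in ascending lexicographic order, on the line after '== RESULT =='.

Compute (G \ add) ∪ pre:
  G ∩ del = {}  (empty — regression defined)
  G \ add = {at(kitchen), have(k1), have(k3)} \ {at(kitchen)} = {have(k1), have(k3)}
  ∪ pre   = {have(k1), have(k3)} ∪ {at(store), open(d_kitchen_store)}
          = {at(store), have(k1), have(k3), open(d_kitchen_store)}

== RESULT ==
["at(store)", "have(k1)", "have(k3)", "open(d_kitchen_store)"]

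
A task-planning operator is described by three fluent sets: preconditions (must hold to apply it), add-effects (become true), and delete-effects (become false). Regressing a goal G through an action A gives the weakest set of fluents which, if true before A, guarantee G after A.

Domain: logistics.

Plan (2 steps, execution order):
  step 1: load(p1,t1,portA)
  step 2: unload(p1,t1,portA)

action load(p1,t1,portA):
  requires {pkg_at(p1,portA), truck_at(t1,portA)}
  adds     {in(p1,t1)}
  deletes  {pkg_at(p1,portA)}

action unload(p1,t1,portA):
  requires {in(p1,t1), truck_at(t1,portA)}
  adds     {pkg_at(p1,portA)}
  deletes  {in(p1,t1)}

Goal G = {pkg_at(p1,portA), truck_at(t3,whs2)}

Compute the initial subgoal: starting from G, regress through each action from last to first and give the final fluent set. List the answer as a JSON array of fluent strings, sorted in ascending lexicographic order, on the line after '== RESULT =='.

Regress step by step:
  through step 2 (unload(p1,t1,portA)): drop {pkg_at(p1,portA)}, keep {truck_at(t3,whs2)}, require {in(p1,t1), truck_at(t1,portA)}
    → {in(p1,t1), truck_at(t1,portA), truck_at(t3,whs2)}
  through step 1 (load(p1,t1,portA)): drop {in(p1,t1)}, keep {truck_at(t1,portA), truck_at(t3,whs2)}, require {pkg_at(p1,portA), truck_at(t1,portA)}
    → {pkg_at(p1,portA), truck_at(t1,portA), truck_at(t3,whs2)}

== RESULT ==
["pkg_at(p1,portA)", "truck_at(t1,portA)", "truck_at(t3,whs2)"]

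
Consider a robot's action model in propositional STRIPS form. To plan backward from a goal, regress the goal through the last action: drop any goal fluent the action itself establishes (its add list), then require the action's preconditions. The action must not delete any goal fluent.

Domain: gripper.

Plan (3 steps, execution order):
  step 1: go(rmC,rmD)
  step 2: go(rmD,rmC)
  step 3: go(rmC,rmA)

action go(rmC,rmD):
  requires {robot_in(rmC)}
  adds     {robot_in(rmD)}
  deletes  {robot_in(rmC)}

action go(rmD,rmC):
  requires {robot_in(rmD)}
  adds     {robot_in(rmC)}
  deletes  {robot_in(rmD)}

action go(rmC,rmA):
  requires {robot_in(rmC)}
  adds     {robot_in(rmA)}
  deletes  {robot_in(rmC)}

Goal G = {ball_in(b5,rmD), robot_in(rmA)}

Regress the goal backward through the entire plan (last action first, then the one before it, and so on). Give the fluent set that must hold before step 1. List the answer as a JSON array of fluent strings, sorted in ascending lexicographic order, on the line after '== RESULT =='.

Work backward from the goal:
  through step 3 (go(rmC,rmA)): drop {robot_in(rmA)}, keep {ball_in(b5,rmD)}, require {robot_in(rmC)}
    → {ball_in(b5,rmD), robot_in(rmC)}
  through step 2 (go(rmD,rmC)): drop {robot_in(rmC)}, keep {ball_in(b5,rmD)}, require {robot_in(rmD)}
    → {ball_in(b5,rmD), robot_in(rmD)}
  through step 1 (go(rmC,rmD)): drop {robot_in(rmD)}, keep {ball_in(b5,rmD)}, require {robot_in(rmC)}
    → {ball_in(b5,rmD), robot_in(rmC)}

== RESULT ==
["ball_in(b5,rmD)", "robot_in(rmC)"]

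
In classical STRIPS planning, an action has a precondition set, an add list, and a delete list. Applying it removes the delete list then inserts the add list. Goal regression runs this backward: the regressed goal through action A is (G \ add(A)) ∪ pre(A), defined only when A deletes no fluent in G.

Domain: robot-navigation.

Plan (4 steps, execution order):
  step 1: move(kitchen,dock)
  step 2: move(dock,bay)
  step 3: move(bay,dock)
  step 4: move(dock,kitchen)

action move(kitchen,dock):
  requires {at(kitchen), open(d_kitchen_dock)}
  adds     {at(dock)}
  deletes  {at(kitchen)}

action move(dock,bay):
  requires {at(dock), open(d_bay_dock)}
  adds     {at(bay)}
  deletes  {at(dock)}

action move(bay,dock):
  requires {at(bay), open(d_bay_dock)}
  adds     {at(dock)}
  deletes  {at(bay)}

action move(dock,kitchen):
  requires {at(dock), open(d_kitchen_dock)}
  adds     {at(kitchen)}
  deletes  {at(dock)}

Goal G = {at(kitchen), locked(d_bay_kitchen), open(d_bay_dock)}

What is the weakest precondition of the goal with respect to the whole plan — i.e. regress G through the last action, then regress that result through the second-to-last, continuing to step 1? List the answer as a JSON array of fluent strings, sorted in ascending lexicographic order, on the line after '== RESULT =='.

Work backward from the goal:
  through step 4 (move(dock,kitchen)): drop {at(kitchen)}, keep {locked(d_bay_kitchen), open(d_bay_dock)}, require {at(dock), open(d_kitchen_dock)}
    → {at(dock), locked(d_bay_kitchen), open(d_bay_dock), open(d_kitchen_dock)}
  through step 3 (move(bay,dock)): drop {at(dock)}, keep {locked(d_bay_kitchen), open(d_bay_dock), open(d_kitchen_dock)}, require {at(bay), open(d_bay_dock)}
    → {at(bay), locked(d_bay_kitchen), open(d_bay_dock), open(d_kitchen_dock)}
  through step 2 (move(dock,bay)): drop {at(bay)}, keep {locked(d_bay_kitchen), open(d_bay_dock), open(d_kitchen_dock)}, require {at(dock), open(d_bay_dock)}
    → {at(dock), locked(d_bay_kitchen), open(d_bay_dock), open(d_kitchen_dock)}
  through step 1 (move(kitchen,dock)): drop {at(dock)}, keep {locked(d_bay_kitchen), open(d_bay_dock), open(d_kitchen_dock)}, require {at(kitchen), open(d_kitchen_dock)}
    → {at(kitchen), locked(d_bay_kitchen), open(d_bay_dock), open(d_kitchen_dock)}

== RESULT ==
["at(kitchen)", "locked(d_bay_kitchen)", "open(d_bay_dock)", "open(d_kitchen_dock)"]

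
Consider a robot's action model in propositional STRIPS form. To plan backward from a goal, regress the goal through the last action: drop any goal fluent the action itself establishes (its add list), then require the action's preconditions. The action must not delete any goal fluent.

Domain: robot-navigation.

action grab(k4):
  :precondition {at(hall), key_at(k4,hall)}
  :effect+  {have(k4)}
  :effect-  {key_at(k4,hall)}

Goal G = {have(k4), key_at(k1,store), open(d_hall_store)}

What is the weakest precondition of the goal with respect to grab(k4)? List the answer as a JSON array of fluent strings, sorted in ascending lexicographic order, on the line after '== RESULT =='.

Compute (G \ add) ∪ pre:
  G ∩ del = {}  (empty — regression defined)
  G \ add = {have(k4), key_at(k1,store), open(d_hall_store)} \ {have(k4)} = {key_at(k1,store), open(d_hall_store)}
  ∪ pre   = {key_at(k1,store), open(d_hall_store)} ∪ {at(hall), key_at(k4,hall)}
          = {at(hall), key_at(k1,store), key_at(k4,hall), open(d_hall_store)}

== RESULT ==
["at(hall)", "key_at(k1,store)", "key_at(k4,hall)", "open(d_hall_store)"]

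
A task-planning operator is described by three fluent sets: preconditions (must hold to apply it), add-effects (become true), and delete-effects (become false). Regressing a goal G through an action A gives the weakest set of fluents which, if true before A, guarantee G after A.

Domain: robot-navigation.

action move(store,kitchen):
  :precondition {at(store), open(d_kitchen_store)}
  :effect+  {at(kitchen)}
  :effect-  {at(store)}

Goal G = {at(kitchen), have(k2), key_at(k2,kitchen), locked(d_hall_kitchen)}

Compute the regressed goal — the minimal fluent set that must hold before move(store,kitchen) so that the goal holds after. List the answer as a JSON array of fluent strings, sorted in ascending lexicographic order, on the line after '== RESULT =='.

Compute (G \ add) ∪ pre:
  G ∩ del = {}  (empty — regression defined)
  G \ add = {at(kitchen), have(k2), key_at(k2,kitchen), locked(d_hall_kitchen)} \ {at(kitchen)} = {have(k2), key_at(k2,kitchen), locked(d_hall_kitchen)}
  ∪ pre   = {have(k2), key_at(k2,kitchen), locked(d_hall_kitchen)} ∪ {at(store), open(d_kitchen_store)}
          = {at(store), have(k2), key_at(k2,kitchen), locked(d_hall_kitchen), open(d_kitchen_store)}

== RESULT ==
["at(store)", "have(k2)", "key_at(k2,kitchen)", "locked(d_hall_kitchen)", "open(d_kitchen_store)"]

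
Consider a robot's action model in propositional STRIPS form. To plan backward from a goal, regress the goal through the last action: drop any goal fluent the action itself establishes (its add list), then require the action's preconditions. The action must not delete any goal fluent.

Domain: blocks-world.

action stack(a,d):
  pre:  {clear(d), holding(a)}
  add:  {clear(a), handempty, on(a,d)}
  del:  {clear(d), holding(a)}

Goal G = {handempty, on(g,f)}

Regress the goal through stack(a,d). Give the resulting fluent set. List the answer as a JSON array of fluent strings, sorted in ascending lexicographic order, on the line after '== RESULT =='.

Compute (G \ add) ∪ pre:
  G ∩ del = {}  (empty — regression defined)
  G \ add = {handempty, on(g,f)} \ {clear(a), handempty, on(a,d)} = {on(g,f)}
  ∪ pre   = {on(g,f)} ∪ {clear(d), holding(a)}
          = {clear(d), holding(a), on(g,f)}

== RESULT ==
["clear(d)", "holding(a)", "on(g,f)"]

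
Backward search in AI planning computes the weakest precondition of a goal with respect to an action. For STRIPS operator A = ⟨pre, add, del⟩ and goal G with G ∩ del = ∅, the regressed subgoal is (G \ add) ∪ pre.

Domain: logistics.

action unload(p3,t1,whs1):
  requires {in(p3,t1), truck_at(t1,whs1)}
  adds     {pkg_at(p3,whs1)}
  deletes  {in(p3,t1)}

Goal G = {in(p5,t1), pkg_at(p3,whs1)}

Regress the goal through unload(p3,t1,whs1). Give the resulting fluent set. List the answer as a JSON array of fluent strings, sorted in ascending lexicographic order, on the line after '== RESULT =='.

Regress:
  G ∩ del = {}  (empty — regression defined)
  G \ add = {in(p5,t1), pkg_at(p3,whs1)} \ {pkg_at(p3,whs1)} = {in(p5,t1)}
  ∪ pre   = {in(p5,t1)} ∪ {in(p3,t1), truck_at(t1,whs1)}
          = {in(p3,t1), in(p5,t1), truck_at(t1,whs1)}

== RESULT ==
["in(p3,t1)", "in(p5,t1)", "truck_at(t1,whs1)"]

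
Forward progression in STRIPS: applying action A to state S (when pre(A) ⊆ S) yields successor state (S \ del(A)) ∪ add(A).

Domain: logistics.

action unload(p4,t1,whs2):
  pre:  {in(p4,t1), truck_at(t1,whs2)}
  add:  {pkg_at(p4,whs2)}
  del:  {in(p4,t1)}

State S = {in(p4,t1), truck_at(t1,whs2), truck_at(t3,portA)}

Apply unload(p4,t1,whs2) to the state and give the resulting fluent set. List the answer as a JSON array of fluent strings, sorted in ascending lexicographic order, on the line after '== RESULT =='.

Compute (S \ del) ∪ add:
  pre ⊆ S: {in(p4,t1), truck_at(t1,whs2)} ⊆ S  — applicable
  S \ del = {truck_at(t1,whs2), truck_at(t3,portA)}
  ∪ add   = {pkg_at(p4,whs2), truck_at(t1,whs2), truck_at(t3,portA)}

== RESULT ==
["pkg_at(p4,whs2)", "truck_at(t1,whs2)", "truck_at(t3,portA)"]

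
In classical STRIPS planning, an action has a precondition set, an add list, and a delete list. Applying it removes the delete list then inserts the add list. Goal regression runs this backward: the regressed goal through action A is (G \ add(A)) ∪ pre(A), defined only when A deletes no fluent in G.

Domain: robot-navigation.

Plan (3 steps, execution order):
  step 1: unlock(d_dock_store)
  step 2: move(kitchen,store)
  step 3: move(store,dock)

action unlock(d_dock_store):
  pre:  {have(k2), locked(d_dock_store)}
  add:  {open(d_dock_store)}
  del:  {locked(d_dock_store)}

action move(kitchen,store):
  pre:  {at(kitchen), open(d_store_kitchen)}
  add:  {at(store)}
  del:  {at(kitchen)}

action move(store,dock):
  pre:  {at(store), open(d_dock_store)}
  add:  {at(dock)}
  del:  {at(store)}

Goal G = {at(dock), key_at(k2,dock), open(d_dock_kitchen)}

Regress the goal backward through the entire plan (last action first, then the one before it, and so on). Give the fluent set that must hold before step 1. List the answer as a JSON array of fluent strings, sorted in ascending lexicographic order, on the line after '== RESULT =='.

Regress step by step:
  through step 3 (move(store,dock)): drop {at(dock)}, keep {key_at(k2,dock), open(d_dock_kitchen)}, require {at(store), open(d_dock_store)}
    → {at(store), key_at(k2,dock), open(d_dock_kitchen), open(d_dock_store)}
  through step 2 (move(kitchen,store)): drop {at(store)}, keep {key_at(k2,dock), open(d_dock_kitchen), open(d_dock_store)}, require {at(kitchen), open(d_store_kitchen)}
    → {at(kitchen), key_at(k2,dock), open(d_dock_kitchen), open(d_dock_store), open(d_store_kitchen)}
  through step 1 (unlock(d_dock_store)): drop {open(d_dock_store)}, keep {at(kitchen), key_at(k2,dock), open(d_dock_kitchen), open(d_store_kitchen)}, require {have(k2), locked(d_dock_store)}
    → {at(kitchen), have(k2), key_at(k2,dock), locked(d_dock_store), open(d_dock_kitchen), open(d_store_kitchen)}

== RESULT ==
["at(kitchen)", "have(k2)", "key_at(k2,dock)", "locked(d_dock_store)", "open(d_dock_kitchen)", "open(d_store_kitchen)"]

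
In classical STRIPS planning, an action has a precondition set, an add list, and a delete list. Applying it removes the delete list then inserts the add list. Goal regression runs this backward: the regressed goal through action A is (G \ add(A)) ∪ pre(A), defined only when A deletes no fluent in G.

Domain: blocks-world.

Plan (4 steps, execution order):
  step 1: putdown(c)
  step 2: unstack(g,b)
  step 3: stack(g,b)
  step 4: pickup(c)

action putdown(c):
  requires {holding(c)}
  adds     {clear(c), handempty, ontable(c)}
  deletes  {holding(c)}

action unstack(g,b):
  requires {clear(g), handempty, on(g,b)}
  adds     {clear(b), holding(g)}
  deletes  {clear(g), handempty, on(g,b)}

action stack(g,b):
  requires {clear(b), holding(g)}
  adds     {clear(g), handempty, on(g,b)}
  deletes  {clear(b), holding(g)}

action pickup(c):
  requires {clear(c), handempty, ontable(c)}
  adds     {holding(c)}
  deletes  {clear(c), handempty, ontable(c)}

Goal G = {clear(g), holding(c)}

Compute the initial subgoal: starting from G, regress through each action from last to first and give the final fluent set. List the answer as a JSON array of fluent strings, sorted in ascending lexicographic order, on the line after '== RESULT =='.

Work backward from the goal:
  through step 4 (pickup(c)): drop {holding(c)}, keep {clear(g)}, require {clear(c), handempty, ontable(c)}
    → {clear(c), clear(g), handempty, ontable(c)}
  through step 3 (stack(g,b)): drop {clear(g), handempty}, keep {clear(c), ontable(c)}, require {clear(b), holding(g)}
    → {clear(b), clear(c), holding(g), ontable(c)}
  through step 2 (unstack(g,b)): drop {clear(b), holding(g)}, keep {clear(c), ontable(c)}, require {clear(g), handempty, on(g,b)}
    → {clear(c), clear(g), handempty, on(g,b), ontable(c)}
  through step 1 (putdown(c)): drop {clear(c), handempty, ontable(c)}, keep {clear(g), on(g,b)}, require {holding(c)}
    → {clear(g), holding(c), on(g,b)}

== RESULT ==
["clear(g)", "holding(c)", "on(g,b)"]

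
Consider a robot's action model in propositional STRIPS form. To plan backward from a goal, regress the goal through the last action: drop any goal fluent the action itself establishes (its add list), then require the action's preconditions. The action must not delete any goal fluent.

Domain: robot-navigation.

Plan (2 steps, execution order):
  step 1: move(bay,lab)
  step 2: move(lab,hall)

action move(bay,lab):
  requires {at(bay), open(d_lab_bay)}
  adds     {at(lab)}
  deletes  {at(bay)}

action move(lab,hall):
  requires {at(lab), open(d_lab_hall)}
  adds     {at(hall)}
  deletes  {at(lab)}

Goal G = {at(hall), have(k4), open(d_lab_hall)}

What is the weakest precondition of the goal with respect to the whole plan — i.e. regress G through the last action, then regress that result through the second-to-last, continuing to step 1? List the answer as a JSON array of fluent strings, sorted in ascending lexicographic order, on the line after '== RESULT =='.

Work backward from the goal:
  through step 2 (move(lab,hall)): drop {at(hall)}, keep {have(k4), open(d_lab_hall)}, require {at(lab), open(d_lab_hall)}
    → {at(lab), have(k4), open(d_lab_hall)}
  through step 1 (move(bay,lab)): drop {at(lab)}, keep {have(k4), open(d_lab_hall)}, require {at(bay), open(d_lab_bay)}
    → {at(bay), have(k4), open(d_lab_bay), open(d_lab_hall)}

== RESULT ==
["at(bay)", "have(k4)", "open(d_lab_bay)", "open(d_lab_hall)"]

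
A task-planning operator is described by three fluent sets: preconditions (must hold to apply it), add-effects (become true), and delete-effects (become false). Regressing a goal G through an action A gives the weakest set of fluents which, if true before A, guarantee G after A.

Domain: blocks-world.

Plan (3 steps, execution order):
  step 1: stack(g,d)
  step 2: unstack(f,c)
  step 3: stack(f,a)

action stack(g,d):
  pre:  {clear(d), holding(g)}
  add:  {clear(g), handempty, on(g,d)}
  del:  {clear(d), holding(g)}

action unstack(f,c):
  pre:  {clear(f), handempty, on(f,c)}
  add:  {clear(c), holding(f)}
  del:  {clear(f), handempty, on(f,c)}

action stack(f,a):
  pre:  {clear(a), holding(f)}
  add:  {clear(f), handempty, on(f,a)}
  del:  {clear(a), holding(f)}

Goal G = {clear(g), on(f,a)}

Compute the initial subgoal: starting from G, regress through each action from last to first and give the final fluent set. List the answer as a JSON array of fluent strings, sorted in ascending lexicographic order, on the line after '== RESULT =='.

Regress step by step:
  through step 3 (stack(f,a)): drop {on(f,a)}, keep {clear(g)}, require {clear(a), holding(f)}
    → {clear(a), clear(g), holding(f)}
  through step 2 (unstack(f,c)): drop {holding(f)}, keep {clear(a), clear(g)}, require {clear(f), handempty, on(f,c)}
    → {clear(a), clear(f), clear(g), handempty, on(f,c)}
  through step 1 (stack(g,d)): drop {clear(g), handempty}, keep {clear(a), clear(f), on(f,c)}, require {clear(d), holding(g)}
    → {clear(a), clear(d), clear(f), holding(g), on(f,c)}

== RESULT ==
["clear(a)", "clear(d)", "clear(f)", "holding(g)", "on(f,c)"]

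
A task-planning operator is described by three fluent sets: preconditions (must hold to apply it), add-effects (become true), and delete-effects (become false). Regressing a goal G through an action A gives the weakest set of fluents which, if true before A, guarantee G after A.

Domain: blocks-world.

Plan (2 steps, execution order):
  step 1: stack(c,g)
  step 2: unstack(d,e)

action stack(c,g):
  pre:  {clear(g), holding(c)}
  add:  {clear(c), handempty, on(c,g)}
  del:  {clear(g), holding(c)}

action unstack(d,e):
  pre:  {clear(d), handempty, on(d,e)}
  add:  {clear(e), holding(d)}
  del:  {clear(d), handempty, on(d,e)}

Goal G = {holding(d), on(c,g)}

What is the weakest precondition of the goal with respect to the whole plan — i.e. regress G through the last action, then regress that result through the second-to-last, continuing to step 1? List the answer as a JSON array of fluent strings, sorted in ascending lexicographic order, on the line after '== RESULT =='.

Regress step by step:
  through step 2 (unstack(d,e)): drop {holding(d)}, keep {on(c,g)}, require {clear(d), handempty, on(d,e)}
    → {clear(d), handempty, on(c,g), on(d,e)}
  through step 1 (stack(c,g)): drop {handempty, on(c,g)}, keep {clear(d), on(d,e)}, require {clear(g), holding(c)}
    → {clear(d), clear(g), holding(c), on(d,e)}

== RESULT ==
["clear(d)", "clear(g)", "holding(c)", "on(d,e)"]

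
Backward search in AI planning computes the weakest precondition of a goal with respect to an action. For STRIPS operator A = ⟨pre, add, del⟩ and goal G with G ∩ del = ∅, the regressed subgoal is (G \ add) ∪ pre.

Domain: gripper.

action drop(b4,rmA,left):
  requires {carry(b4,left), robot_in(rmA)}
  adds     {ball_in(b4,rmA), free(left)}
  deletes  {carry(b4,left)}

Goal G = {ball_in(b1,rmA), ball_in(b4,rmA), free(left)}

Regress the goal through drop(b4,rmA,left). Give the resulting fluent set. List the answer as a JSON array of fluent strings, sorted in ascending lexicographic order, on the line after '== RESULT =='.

Compute (G \ add) ∪ pre:
  G ∩ del = {}  (empty — regression defined)
  G \ add = {ball_in(b1,rmA), ball_in(b4,rmA), free(left)} \ {ball_in(b4,rmA), free(left)} = {ball_in(b1,rmA)}
  ∪ pre   = {ball_in(b1,rmA)} ∪ {carry(b4,left), robot_in(rmA)}
          = {ball_in(b1,rmA), carry(b4,left), robot_in(rmA)}

== RESULT ==
["ball_in(b1,rmA)", "carry(b4,left)", "robot_in(rmA)"]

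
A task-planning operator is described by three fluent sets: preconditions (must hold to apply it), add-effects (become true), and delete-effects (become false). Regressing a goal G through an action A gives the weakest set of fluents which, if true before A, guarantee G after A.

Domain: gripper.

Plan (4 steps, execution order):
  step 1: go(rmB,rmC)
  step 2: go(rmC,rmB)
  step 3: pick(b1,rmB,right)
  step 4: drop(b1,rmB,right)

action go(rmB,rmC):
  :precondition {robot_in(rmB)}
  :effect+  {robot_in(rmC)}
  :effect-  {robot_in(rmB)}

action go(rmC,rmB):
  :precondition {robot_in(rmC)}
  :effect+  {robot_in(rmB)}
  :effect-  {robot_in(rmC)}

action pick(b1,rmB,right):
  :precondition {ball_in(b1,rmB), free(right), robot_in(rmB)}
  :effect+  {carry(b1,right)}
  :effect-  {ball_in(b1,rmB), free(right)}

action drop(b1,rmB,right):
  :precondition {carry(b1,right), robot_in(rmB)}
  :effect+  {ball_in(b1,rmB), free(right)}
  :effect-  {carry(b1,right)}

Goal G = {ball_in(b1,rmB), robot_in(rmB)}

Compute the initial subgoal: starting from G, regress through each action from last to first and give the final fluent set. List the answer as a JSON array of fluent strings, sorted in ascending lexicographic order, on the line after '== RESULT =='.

Regress step by step:
  through step 4 (drop(b1,rmB,right)): drop {ball_in(b1,rmB)}, keep {robot_in(rmB)}, require {carry(b1,right), robot_in(rmB)}
    → {carry(b1,right), robot_in(rmB)}
  through step 3 (pick(b1,rmB,right)): drop {carry(b1,right)}, keep {robot_in(rmB)}, require {ball_in(b1,rmB), free(right), robot_in(rmB)}
    → {ball_in(b1,rmB), free(right), robot_in(rmB)}
  through step 2 (go(rmC,rmB)): drop {robot_in(rmB)}, keep {ball_in(b1,rmB), free(right)}, require {robot_in(rmC)}
    → {ball_in(b1,rmB), free(right), robot_in(rmC)}
  through step 1 (go(rmB,rmC)): drop {robot_in(rmC)}, keep {ball_in(b1,rmB), free(right)}, require {robot_in(rmB)}
    → {ball_in(b1,rmB), free(right), robot_in(rmB)}

== RESULT ==
["ball_in(b1,rmB)", "free(right)", "robot_in(rmB)"]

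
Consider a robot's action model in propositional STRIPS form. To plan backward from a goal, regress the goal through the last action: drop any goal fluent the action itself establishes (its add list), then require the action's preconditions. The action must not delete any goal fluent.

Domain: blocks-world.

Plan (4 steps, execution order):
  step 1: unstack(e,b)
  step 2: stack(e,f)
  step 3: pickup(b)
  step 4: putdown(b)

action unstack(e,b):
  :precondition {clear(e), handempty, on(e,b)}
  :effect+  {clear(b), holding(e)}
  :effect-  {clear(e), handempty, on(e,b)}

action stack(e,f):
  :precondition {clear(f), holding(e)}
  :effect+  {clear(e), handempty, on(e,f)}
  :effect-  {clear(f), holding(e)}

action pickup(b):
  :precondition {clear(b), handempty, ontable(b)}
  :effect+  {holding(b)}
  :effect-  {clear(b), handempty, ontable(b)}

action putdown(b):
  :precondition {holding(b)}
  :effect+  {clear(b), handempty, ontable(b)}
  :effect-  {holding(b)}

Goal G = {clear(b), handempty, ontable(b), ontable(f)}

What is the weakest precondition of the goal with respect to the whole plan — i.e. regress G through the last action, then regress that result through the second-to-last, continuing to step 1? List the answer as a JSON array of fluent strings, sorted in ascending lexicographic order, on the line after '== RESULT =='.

Regress step by step:
  through step 4 (putdown(b)): drop {clear(b), handempty, ontable(b)}, keep {ontable(f)}, require {holding(b)}
    → {holding(b), ontable(f)}
  through step 3 (pickup(b)): drop {holding(b)}, keep {ontable(f)}, require {clear(b), handempty, ontable(b)}
    → {clear(b), handempty, ontable(b), ontable(f)}
  through step 2 (stack(e,f)): drop {handempty}, keep {clear(b), ontable(b), ontable(f)}, require {clear(f), holding(e)}
    → {clear(b), clear(f), holding(e), ontable(b), ontable(f)}
  through step 1 (unstack(e,b)): drop {clear(b), holding(e)}, keep {clear(f), ontable(b), ontable(f)}, require {clear(e), handempty, on(e,b)}
    → {clear(e), clear(f), handempty, on(e,b), ontable(b), ontable(f)}

== RESULT ==
["clear(e)", "clear(f)", "handempty", "on(e,b)", "ontable(b)", "ontable(f)"]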